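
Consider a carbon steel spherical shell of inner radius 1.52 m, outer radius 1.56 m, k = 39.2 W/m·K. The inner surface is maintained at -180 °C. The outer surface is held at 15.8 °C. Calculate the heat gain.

Q = 5720 kW

Q = 4πk·ΔT/(1/r₁ − 1/r₂) = 4π × 39.2 × 195.8 / (1/1.52 − 1/1.56) = 5.72×10^6 W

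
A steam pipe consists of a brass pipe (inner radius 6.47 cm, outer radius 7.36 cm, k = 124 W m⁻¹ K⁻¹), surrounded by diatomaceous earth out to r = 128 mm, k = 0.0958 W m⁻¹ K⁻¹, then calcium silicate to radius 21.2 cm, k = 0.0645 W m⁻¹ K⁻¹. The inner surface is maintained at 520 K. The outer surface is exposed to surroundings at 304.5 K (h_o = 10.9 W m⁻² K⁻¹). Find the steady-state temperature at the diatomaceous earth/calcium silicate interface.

Treat each layer as a resistance in series:
  R'_brass = ln(0.0736/0.0647)/(2πk) = 0.1289/(2π·124) = 1.654×10^-4 m·K/W
  R'_diatomaceous earth = ln(0.128/0.0736)/(2πk) = 0.5534/(2π·0.0958) = 0.9194 m·K/W
  R'_calcium silicate = ln(0.212/0.128)/(2πk) = 0.5046/(2π·0.0645) = 1.245 m·K/W
  R'_conv,out = 1/(2πr h) = 1/(2π·0.212·10.9) = 0.06887 m·K/W
ΣR = 1.654×10^-4 + 0.9194 + 1.245 + 0.06887 = 2.233 m·K/W
Q' = ΔT/ΣR = (520 K − 304.5 K)/2.233 = 96.51 W/m
From the inner boundary to the diatomaceous earth/calcium silicate interface, ΣR_partial = 0.9196 m·K/W.
T_interface = T_in − Q'·ΣR_partial = 520 K − (96.51)(0.9196) = 431 K

T = 431 K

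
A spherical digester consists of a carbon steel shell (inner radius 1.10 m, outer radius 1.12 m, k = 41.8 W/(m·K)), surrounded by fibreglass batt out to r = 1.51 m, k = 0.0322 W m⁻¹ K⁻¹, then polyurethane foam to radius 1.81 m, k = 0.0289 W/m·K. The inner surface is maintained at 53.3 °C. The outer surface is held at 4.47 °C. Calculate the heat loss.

Series thermal resistances, inner to outer:
  R_carbon steel = (1/1.10 − 1/1.12)/(4πk) = 0.01623/(4π·41.8) = 3.091×10^-5 K/W
  R_fibreglass batt = (1/1.12 − 1/1.51)/(4πk) = 0.2306/(4π·0.0322) = 0.5699 K/W
  R_polyurethane foam = (1/1.51 − 1/1.81)/(4πk) = 0.1098/(4π·0.0289) = 0.3022 K/W
ΣR = 3.091×10^-5 + 0.5699 + 0.3022 = 0.8721 K/W
Q = ΔT/ΣR = (53.3 °C − 4.47 °C)/0.8721 = 56.0 W

Q = 56.0 W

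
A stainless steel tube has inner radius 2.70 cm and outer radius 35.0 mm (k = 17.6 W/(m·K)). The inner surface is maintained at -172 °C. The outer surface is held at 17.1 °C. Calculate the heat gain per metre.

Q' = 80.6 kW/m

Q' = 2πk·ΔT/ln(r₂/r₁) = 2π × 17.6 × 189.1 / ln(0.0350/0.0270) = 80600 W/m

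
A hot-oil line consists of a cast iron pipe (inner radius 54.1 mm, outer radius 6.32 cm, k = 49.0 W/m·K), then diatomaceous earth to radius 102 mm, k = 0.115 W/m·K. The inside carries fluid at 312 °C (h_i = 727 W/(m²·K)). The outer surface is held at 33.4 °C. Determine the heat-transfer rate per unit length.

Resistance network (inner→outer):
  R'_conv,in = 1/(2πr h) = 1/(2π·0.0541·727) = 0.004047 m·K/W
  R'_cast iron = ln(0.0632/0.0541)/(2πk) = 0.1555/(2π·49.0) = 5.050×10^-4 m·K/W
  R'_diatomaceous earth = ln(0.102/0.0632)/(2πk) = 0.4787/(2π·0.115) = 0.6625 m·K/W
ΣR = 0.004047 + 5.050×10^-4 + 0.6625 = 0.6671 m·K/W
Q' = ΔT/ΣR = (312 °C − 33.4 °C)/0.6671 = 418 W/m

Q' = 418 W/m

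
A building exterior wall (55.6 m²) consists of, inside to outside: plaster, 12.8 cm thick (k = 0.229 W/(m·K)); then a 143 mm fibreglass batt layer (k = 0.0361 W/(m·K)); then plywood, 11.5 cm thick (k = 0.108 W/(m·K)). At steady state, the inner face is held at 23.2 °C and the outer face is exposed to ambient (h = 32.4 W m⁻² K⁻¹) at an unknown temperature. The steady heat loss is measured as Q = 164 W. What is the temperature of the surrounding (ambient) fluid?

T_out = 6.64 °C

Sum the resistances:
  R_plaster = L/(kA) = 0.128/(0.229·55.6) = 0.01005 K/W
  R_fibreglass batt = L/(kA) = 0.143/(0.0361·55.6) = 0.07124 K/W
  R_plywood = L/(kA) = 0.115/(0.108·55.6) = 0.01915 K/W
  R_conv,out = 1/(hA) = 1/(32.4·55.6) = 5.551×10^-4 K/W
ΣR = 0.1010 K/W
ΔT = Q·ΣR = 164 × 0.1010 = 16.56 K
Heat flows outward, so T_out = T_in − ΔT = 23.2 − 16.56 = 6.64 °C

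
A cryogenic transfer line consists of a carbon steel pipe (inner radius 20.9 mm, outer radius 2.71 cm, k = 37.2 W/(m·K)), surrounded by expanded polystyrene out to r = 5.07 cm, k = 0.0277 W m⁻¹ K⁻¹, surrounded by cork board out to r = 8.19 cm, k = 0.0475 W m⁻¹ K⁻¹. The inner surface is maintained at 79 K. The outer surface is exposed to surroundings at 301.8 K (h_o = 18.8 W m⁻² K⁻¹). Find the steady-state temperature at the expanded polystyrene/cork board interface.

T = 230.0 K

Treat each layer as a resistance in series:
  R'_carbon steel = ln(0.0271/0.0209)/(2πk) = 0.2598/(2π·37.2) = 0.001111 m·K/W
  R'_expanded polystyrene = ln(0.0507/0.0271)/(2πk) = 0.6264/(2π·0.0277) = 3.599 m·K/W
  R'_cork board = ln(0.0819/0.0507)/(2πk) = 0.4796/(2π·0.0475) = 1.607 m·K/W
  R'_conv,out = 1/(2πr h) = 1/(2π·0.0819·18.8) = 0.1034 m·K/W
ΣR = 0.001111 + 3.599 + 1.607 + 0.1034 = 5.311 m·K/W
Q' = ΔT/ΣR = (79 K − 301.8 K)/5.311 = -41.95 W/m
From the inner boundary to the expanded polystyrene/cork board interface, ΣR_partial = 3.600 m·K/W.
T_interface = T_in − Q'·ΣR_partial = 79 K − (-41.95)(3.600) = 230.0 K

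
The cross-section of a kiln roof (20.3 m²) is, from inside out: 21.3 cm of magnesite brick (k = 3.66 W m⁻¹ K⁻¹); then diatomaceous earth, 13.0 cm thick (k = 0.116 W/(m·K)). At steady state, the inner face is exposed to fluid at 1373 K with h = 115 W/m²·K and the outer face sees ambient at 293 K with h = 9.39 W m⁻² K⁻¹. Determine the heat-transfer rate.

Q = 16.9 kW

Series thermal resistances, inner to outer:
  R_conv,in = 1/(hA) = 1/(115·20.3) = 4.284×10^-4 K/W
  R_magnesite brick = L/(kA) = 0.213/(3.66·20.3) = 0.002867 K/W
  R_diatomaceous earth = L/(kA) = 0.130/(0.116·20.3) = 0.05521 K/W
  R_conv,out = 1/(hA) = 1/(9.39·20.3) = 0.005246 K/W
ΣR = 4.284×10^-4 + 0.002867 + 0.05521 + 0.005246 = 0.06375 K/W
Q = ΔT/ΣR = (1373 K − 293 K)/0.06375 = 16900 W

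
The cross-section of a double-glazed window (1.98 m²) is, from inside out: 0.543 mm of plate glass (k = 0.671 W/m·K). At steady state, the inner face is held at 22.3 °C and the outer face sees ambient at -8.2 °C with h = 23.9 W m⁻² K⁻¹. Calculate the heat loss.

Series thermal resistances, inner to outer:
  R_plate glass = L/(kA) = 5.43×10^-4/(0.671·1.98) = 4.087×10^-4 K/W
  R_conv,out = 1/(hA) = 1/(23.9·1.98) = 0.02113 K/W
ΣR = 4.087×10^-4 + 0.02113 = 0.02154 K/W
Q = ΔT/ΣR = (22.3 °C − -8.2 °C)/0.02154 = 1420 W

Q = 1420 W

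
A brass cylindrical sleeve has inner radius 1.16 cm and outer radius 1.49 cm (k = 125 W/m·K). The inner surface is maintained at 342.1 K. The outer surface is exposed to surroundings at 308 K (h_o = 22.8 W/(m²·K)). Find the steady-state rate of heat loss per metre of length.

Resistance network (inner→outer):
  R'_brass = ln(0.0149/0.0116)/(2πk) = 0.2504/(2π·125) = 3.188×10^-4 m·K/W
  R'_conv,out = 1/(2πr h) = 1/(2π·0.0149·22.8) = 0.4685 m·K/W
ΣR = 3.188×10^-4 + 0.4685 = 0.4688 m·K/W
Q' = ΔT/ΣR = (342.1 K − 308 K)/0.4688 = 72.7 W/m

Q' = 72.7 W/m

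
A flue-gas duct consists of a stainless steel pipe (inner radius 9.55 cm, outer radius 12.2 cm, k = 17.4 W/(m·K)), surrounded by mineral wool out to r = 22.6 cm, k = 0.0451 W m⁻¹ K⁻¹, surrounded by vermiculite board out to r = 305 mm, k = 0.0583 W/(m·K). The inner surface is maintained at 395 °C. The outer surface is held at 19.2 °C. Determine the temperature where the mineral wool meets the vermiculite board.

T = 122 °C

Treat each layer as a resistance in series:
  R'_stainless steel = ln(0.122/0.0955)/(2πk) = 0.2449/(2π·17.4) = 0.002240 m·K/W
  R'_mineral wool = ln(0.226/0.122)/(2πk) = 0.6165/(2π·0.0451) = 2.176 m·K/W
  R'_vermiculite board = ln(0.305/0.226)/(2πk) = 0.2998/(2π·0.0583) = 0.8184 m·K/W
ΣR = 0.002240 + 2.176 + 0.8184 = 2.997 m·K/W
Q' = ΔT/ΣR = (395 °C − 19.2 °C)/2.997 = 125.4 W/m
From the inner boundary to the mineral wool/vermiculite board interface, ΣR_partial = 2.178 m·K/W.
T_interface = T_in − Q'·ΣR_partial = 395 °C − (125.4)(2.178) = 122 °C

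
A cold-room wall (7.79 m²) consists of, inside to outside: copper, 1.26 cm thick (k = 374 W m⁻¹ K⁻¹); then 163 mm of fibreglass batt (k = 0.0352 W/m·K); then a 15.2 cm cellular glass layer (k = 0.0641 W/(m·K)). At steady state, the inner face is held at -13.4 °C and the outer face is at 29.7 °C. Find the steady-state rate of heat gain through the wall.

Series thermal resistances, inner to outer:
  R_copper = L/(kA) = 0.0126/(374·7.79) = 4.325×10^-6 K/W
  R_fibreglass batt = L/(kA) = 0.163/(0.0352·7.79) = 0.5944 K/W
  R_cellular glass = L/(kA) = 0.152/(0.0641·7.79) = 0.3044 K/W
ΣR = 4.325×10^-6 + 0.5944 + 0.3044 = 0.8988 K/W
Q = ΔT/ΣR = (-13.4 °C − 29.7 °C)/0.8988 = -48.0 W
(Negative Q ⇒ heat flows inward; heat gain = 48.0 W.)

Q = 48.0 W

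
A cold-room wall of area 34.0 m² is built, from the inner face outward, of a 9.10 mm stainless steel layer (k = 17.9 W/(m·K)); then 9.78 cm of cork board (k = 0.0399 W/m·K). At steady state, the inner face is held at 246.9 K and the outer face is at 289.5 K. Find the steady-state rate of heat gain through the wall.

Resistance network (inner→outer):
  R_stainless steel = L/(kA) = 0.00910/(17.9·34.0) = 1.495×10^-5 K/W
  R_cork board = L/(kA) = 0.0978/(0.0399·34.0) = 0.07209 K/W
ΣR = 1.495×10^-5 + 0.07209 = 0.07210 K/W
Q = ΔT/ΣR = (246.9 K − 289.5 K)/0.07210 = -591 W
(Negative Q ⇒ heat flows inward; heat gain = 591 W.)

Q = 591 W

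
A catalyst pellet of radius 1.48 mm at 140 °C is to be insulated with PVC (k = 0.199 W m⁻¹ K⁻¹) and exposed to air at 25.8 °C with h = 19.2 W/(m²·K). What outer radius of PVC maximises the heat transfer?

For a sphere, r_cr = 2k_ins/h = 2·0.199/19.2 = 0.0207 m = 2.07 cm

r_cr = 2.07 cm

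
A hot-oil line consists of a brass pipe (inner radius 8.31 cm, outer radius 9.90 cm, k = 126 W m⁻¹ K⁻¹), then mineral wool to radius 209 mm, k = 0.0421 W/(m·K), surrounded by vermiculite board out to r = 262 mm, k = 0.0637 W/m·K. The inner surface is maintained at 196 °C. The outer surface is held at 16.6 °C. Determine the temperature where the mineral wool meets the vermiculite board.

Treat each layer as a resistance in series:
  R'_brass = ln(0.0990/0.0831)/(2πk) = 0.1751/(2π·126) = 2.211×10^-4 m·K/W
  R'_mineral wool = ln(0.209/0.0990)/(2πk) = 0.7472/(2π·0.0421) = 2.825 m·K/W
  R'_vermiculite board = ln(0.262/0.209)/(2πk) = 0.2260/(2π·0.0637) = 0.5647 m·K/W
ΣR = 2.211×10^-4 + 2.825 + 0.5647 = 3.390 m·K/W
Q' = ΔT/ΣR = (196 °C − 16.6 °C)/3.390 = 52.92 W/m
From the inner boundary to the mineral wool/vermiculite board interface, ΣR_partial = 2.825 m·K/W.
T_interface = T_in − Q'·ΣR_partial = 196 °C − (52.92)(2.825) = 46.5 °C

T = 46.5 °C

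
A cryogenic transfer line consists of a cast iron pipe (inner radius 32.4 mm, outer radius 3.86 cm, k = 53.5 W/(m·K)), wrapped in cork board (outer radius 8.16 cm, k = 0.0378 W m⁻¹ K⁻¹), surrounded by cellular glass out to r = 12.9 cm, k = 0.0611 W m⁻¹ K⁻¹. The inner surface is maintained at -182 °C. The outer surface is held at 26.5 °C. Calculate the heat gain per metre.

Resistance network (inner→outer):
  R'_cast iron = ln(0.0386/0.0324)/(2πk) = 0.1751/(2π·53.5) = 5.209×10^-4 m·K/W
  R'_cork board = ln(0.0816/0.0386)/(2πk) = 0.7486/(2π·0.0378) = 3.152 m·K/W
  R'_cellular glass = ln(0.129/0.0816)/(2πk) = 0.4580/(2π·0.0611) = 1.193 m·K/W
ΣR = 5.209×10^-4 + 3.152 + 1.193 = 4.346 m·K/W
Q' = ΔT/ΣR = (-182 °C − 26.5 °C)/4.346 = -48.0 W/m
(Negative Q' ⇒ heat flows inward; heat gain = 48.0 W/m.)

Q' = 48.0 W/m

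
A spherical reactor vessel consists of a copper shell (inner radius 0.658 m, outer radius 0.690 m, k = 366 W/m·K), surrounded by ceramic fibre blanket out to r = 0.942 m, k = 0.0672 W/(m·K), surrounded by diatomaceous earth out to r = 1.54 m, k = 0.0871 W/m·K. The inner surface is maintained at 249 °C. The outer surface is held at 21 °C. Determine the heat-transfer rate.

Q = 273 W

Treat each layer as a resistance in series:
  R_copper = (1/0.658 − 1/0.690)/(4πk) = 0.07048/(4π·366) = 1.532×10^-5 K/W
  R_ceramic fibre blanket = (1/0.690 − 1/0.942)/(4πk) = 0.3877/(4π·0.0672) = 0.4591 K/W
  R_diatomaceous earth = (1/0.942 − 1/1.54)/(4πk) = 0.4122/(4π·0.0871) = 0.3766 K/W
ΣR = 1.532×10^-5 + 0.4591 + 0.3766 = 0.8357 K/W
Q = ΔT/ΣR = (249 °C − 21 °C)/0.8357 = 273 W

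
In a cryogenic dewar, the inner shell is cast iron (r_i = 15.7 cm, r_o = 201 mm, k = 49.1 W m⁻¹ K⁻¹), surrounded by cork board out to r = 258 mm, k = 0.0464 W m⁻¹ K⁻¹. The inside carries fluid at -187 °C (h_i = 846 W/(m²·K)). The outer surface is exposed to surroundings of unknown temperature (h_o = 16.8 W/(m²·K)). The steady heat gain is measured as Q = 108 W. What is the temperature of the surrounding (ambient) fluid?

T_out = 24.9 °C

Sum the resistances:
  R_conv,in = 1/(4πr²h) = 1/(4π·0.157²·846) = 0.003816 K/W
  R_cast iron = (1/0.157 − 1/0.201)/(4πk) = 1.394/(4π·49.1) = 0.002260 K/W
  R_cork board = (1/0.201 − 1/0.258)/(4πk) = 1.099/(4π·0.0464) = 1.885 K/W
  R_conv,out = 1/(4πr²h) = 1/(4π·0.258²·16.8) = 0.07116 K/W
ΣR = 1.962 K/W
ΔT = Q·ΣR = 108 × 1.962 = 211.9 K
Heat flows inward, so T_out = T_in + ΔT = -187 + 211.9 = 24.9 °C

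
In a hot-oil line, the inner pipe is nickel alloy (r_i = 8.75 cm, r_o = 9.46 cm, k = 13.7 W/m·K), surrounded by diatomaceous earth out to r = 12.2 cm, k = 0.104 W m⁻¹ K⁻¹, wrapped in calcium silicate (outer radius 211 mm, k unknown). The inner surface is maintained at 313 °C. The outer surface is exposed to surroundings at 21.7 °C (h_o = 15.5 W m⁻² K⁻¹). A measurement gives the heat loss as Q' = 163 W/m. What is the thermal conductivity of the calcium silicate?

ΣR = ΔT/Q' = |313 − 21.7|/163 = 1.787 m·K/W
Known resistances:
  R'_nickel alloy = ln(0.0946/0.0875)/(2πk) = 0.07802/(2π·13.7) = 9.064×10^-4 m·K/W
  R'_diatomaceous earth = ln(0.122/0.0946)/(2πk) = 0.2544/(2π·0.104) = 0.3893 m·K/W
  R'_conv,out = 1/(2πr h) = 1/(2π·0.211·15.5) = 0.04866 m·K/W
R_calcium silicate = ΣR − ΣR_known = 1.787 − 0.4389 = 1.348 m·K/W
ln(r₂/r₁)/(2πk) = 1.348 ⇒ k = 0.5478/(2π·1.348) = 0.0647 W/m·K

k = 0.0647 W/m·K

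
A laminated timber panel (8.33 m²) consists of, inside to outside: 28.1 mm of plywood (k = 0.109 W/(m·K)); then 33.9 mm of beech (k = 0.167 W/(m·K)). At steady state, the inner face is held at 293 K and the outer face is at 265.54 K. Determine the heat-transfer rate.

Q = 496 W

Resistance network (inner→outer):
  R_plywood = L/(kA) = 0.0281/(0.109·8.33) = 0.03095 K/W
  R_beech = L/(kA) = 0.0339/(0.167·8.33) = 0.02437 K/W
ΣR = 0.03095 + 0.02437 = 0.05532 K/W
Q = ΔT/ΣR = (293 K − 265.54 K)/0.05532 = 496 W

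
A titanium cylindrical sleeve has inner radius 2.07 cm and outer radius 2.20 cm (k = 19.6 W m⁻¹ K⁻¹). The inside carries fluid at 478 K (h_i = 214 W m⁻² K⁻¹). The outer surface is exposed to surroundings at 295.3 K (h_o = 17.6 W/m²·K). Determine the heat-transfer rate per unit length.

Q' = 408 W/m

Series thermal resistances, inner to outer:
  R'_conv,in = 1/(2πr h) = 1/(2π·0.0207·214) = 0.03593 m·K/W
  R'_titanium = ln(0.0220/0.0207)/(2πk) = 0.06091/(2π·19.6) = 4.946×10^-4 m·K/W
  R'_conv,out = 1/(2πr h) = 1/(2π·0.0220·17.6) = 0.4110 m·K/W
ΣR = 0.03593 + 4.946×10^-4 + 0.4110 = 0.4474 m·K/W
Q' = ΔT/ΣR = (478 K − 295.3 K)/0.4474 = 408 W/m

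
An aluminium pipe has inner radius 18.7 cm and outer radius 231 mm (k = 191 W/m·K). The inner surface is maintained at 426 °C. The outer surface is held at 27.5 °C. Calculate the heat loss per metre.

Q' = 2πk·ΔT/ln(r₂/r₁) = 2π × 191 × 398.5 / ln(0.231/0.187) = 2.26×10^6 W/m

Q' = 2260 kW/m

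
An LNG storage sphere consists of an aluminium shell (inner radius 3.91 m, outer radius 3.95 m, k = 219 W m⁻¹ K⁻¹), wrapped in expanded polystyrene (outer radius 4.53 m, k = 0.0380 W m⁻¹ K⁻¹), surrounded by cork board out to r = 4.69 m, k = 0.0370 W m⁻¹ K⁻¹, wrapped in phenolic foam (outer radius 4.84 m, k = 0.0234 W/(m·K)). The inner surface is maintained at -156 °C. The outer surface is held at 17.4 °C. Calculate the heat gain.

Series thermal resistances, inner to outer:
  R_aluminium = (1/3.91 − 1/3.95)/(4πk) = 0.002590/(4π·219) = 9.411×10^-7 K/W
  R_expanded polystyrene = (1/3.95 − 1/4.53)/(4πk) = 0.03241/(4π·0.0380) = 0.06788 K/W
  R_cork board = (1/4.53 − 1/4.69)/(4πk) = 0.007531/(4π·0.0370) = 0.01620 K/W
  R_phenolic foam = (1/4.69 − 1/4.84)/(4πk) = 0.006608/(4π·0.0234) = 0.02247 K/W
ΣR = 9.411×10^-7 + 0.06788 + 0.01620 + 0.02247 = 0.1066 K/W
Q = ΔT/ΣR = (-156 °C − 17.4 °C)/0.1066 = -1630 W
(Negative Q ⇒ heat flows inward; heat gain = 1630 W.)

Q = 1630 W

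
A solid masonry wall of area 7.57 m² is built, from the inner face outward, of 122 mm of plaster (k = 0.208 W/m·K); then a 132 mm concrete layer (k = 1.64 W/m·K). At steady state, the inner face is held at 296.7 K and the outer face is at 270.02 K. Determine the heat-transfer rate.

Q = 303 W

Resistance network (inner→outer):
  R_plaster = L/(kA) = 0.122/(0.208·7.57) = 0.07748 K/W
  R_concrete = L/(kA) = 0.132/(1.64·7.57) = 0.01063 K/W
ΣR = 0.07748 + 0.01063 = 0.08811 K/W
Q = ΔT/ΣR = (296.7 K − 270.02 K)/0.08811 = 303 W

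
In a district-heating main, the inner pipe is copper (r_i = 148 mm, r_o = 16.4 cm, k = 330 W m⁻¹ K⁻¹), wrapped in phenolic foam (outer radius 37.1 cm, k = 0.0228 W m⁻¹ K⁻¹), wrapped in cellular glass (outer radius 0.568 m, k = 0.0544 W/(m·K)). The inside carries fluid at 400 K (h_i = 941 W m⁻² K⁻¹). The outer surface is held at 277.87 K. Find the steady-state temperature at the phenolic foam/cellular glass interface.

T = 299.8 K

Treat each layer as a resistance in series:
  R'_conv,in = 1/(2πr h) = 1/(2π·0.148·941) = 0.001143 m·K/W
  R'_copper = ln(0.164/0.148)/(2πk) = 0.1027/(2π·330) = 4.951×10^-5 m·K/W
  R'_phenolic foam = ln(0.371/0.164)/(2πk) = 0.8163/(2π·0.0228) = 5.698 m·K/W
  R'_cellular glass = ln(0.568/0.371)/(2πk) = 0.4259/(2π·0.0544) = 1.246 m·K/W
ΣR = 0.001143 + 4.951×10^-5 + 5.698 + 1.246 = 6.945 m·K/W
Q' = ΔT/ΣR = (400 K − 277.87 K)/6.945 = 17.59 W/m
From the inner boundary to the phenolic foam/cellular glass interface, ΣR_partial = 5.699 m·K/W.
T_interface = T_in − Q'·ΣR_partial = 400 K − (17.59)(5.699) = 299.8 K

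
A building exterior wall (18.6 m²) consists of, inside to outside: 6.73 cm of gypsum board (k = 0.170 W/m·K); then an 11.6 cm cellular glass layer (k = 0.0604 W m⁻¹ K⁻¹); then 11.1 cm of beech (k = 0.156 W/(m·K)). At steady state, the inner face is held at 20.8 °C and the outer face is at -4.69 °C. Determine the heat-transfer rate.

Q = 157 W

Treat each layer as a resistance in series:
  R_gypsum board = L/(kA) = 0.0673/(0.170·18.6) = 0.02128 K/W
  R_cellular glass = L/(kA) = 0.116/(0.0604·18.6) = 0.1033 K/W
  R_beech = L/(kA) = 0.111/(0.156·18.6) = 0.03825 K/W
ΣR = 0.02128 + 0.1033 + 0.03825 = 0.1628 K/W
Q = ΔT/ΣR = (20.8 °C − -4.69 °C)/0.1628 = 157 W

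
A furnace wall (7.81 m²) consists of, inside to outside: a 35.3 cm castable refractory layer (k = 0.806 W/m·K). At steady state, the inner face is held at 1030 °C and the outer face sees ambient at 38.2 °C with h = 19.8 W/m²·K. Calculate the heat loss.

Q = 15900 W

Series thermal resistances, inner to outer:
  R_castable refractory = L/(kA) = 0.353/(0.806·7.81) = 0.05608 K/W
  R_conv,out = 1/(hA) = 1/(19.8·7.81) = 0.006467 K/W
ΣR = 0.05608 + 0.006467 = 0.06255 K/W
Q = ΔT/ΣR = (1030 °C − 38.2 °C)/0.06255 = 15900 W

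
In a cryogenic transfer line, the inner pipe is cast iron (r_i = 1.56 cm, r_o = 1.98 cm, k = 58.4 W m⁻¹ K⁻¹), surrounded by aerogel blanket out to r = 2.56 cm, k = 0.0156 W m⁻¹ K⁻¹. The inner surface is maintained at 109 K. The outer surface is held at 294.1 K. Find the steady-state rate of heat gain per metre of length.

Resistance network (inner→outer):
  R'_cast iron = ln(0.0198/0.0156)/(2πk) = 0.2384/(2π·58.4) = 6.497×10^-4 m·K/W
  R'_aerogel blanket = ln(0.0256/0.0198)/(2πk) = 0.2569/(2π·0.0156) = 2.621 m·K/W
ΣR = 6.497×10^-4 + 2.621 = 2.622 m·K/W
Q' = ΔT/ΣR = (109 K − 294.1 K)/2.622 = -70.6 W/m
(Negative Q' ⇒ heat flows inward; heat gain = 70.6 W/m.)

Q' = 70.6 W/m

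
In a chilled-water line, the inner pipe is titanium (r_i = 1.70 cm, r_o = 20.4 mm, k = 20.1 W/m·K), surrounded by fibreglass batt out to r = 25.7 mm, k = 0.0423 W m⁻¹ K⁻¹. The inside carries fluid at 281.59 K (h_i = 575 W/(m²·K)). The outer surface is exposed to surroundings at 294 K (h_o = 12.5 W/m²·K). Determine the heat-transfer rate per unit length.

Q' = 8.98 W/m

Resistance network (inner→outer):
  R'_conv,in = 1/(2πr h) = 1/(2π·0.0170·575) = 0.01628 m·K/W
  R'_titanium = ln(0.0204/0.0170)/(2πk) = 0.1823/(2π·20.1) = 0.001444 m·K/W
  R'_fibreglass batt = ln(0.0257/0.0204)/(2πk) = 0.2310/(2π·0.0423) = 0.8690 m·K/W
  R'_conv,out = 1/(2πr h) = 1/(2π·0.0257·12.5) = 0.4954 m·K/W
ΣR = 0.01628 + 0.001444 + 0.8690 + 0.4954 = 1.382 m·K/W
Q' = ΔT/ΣR = (281.59 K − 294 K)/1.382 = -8.98 W/m
(Negative Q' ⇒ heat flows inward; heat gain = 8.98 W/m.)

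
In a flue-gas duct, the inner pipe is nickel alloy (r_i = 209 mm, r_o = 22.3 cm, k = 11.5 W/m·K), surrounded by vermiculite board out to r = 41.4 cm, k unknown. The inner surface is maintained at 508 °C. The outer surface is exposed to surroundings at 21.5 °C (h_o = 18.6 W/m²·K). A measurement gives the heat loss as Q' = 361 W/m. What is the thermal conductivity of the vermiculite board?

ΣR = ΔT/Q' = |508 − 21.5|/361 = 1.348 m·K/W
Known resistances:
  R'_nickel alloy = ln(0.223/0.209)/(2πk) = 0.06484/(2π·11.5) = 8.973×10^-4 m·K/W
  R'_conv,out = 1/(2πr h) = 1/(2π·0.414·18.6) = 0.02067 m·K/W
R_vermiculite board = ΣR − ΣR_known = 1.348 − 0.02157 = 1.326 m·K/W
ln(r₂/r₁)/(2πk) = 1.326 ⇒ k = 0.6187/(2π·1.326) = 0.0743 W/m·K

k = 0.0743 W/m·K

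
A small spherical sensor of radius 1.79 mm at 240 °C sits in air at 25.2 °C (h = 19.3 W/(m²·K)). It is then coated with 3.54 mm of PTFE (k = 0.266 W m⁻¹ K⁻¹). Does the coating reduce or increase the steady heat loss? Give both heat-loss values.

increases: 0.167 → 0.839 W

Critical radius for a sphere: r_cr = 2k/h = 0.0276 m = 2.76 cm.
Outer radius after coating: r₂ = 0.00179 + 0.00354 = 0.00533 m.
Since r₁ < r_cr and r₂ ≤ r_cr, the coating moves toward the maximum at r_cr — heat loss rises.
Bare: R = 1/(4πr₁²h) = 1287 K/W; Q = 214.8/1287 = 0.167 W.
Coated: R = R_cond + R_conv = 256.1 K/W; Q = 214.8/256.1 = 0.839 W.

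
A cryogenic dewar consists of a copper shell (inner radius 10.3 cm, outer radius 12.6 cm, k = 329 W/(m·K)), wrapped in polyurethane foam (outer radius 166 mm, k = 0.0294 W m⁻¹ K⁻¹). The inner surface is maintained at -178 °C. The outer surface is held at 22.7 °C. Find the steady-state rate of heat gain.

Resistance network (inner→outer):
  R_copper = (1/0.103 − 1/0.126)/(4πk) = 1.772/(4π·329) = 4.287×10^-4 K/W
  R_polyurethane foam = (1/0.126 − 1/0.166)/(4πk) = 1.912/(4π·0.0294) = 5.176 K/W
ΣR = 4.287×10^-4 + 5.176 = 5.176 K/W
Q = ΔT/ΣR = (-178 °C − 22.7 °C)/5.176 = -38.8 W
(Negative Q ⇒ heat flows inward; heat gain = 38.8 W.)

Q = 38.8 W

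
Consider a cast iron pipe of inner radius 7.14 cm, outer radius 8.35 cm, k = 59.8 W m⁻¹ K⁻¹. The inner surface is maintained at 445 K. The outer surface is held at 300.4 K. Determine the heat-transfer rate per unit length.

Q' = 347 kW/m

Q' = 2πk·ΔT/ln(r₂/r₁) = 2π × 59.8 × 144.6 / ln(0.0835/0.0714) = 3.47×10^5 W/m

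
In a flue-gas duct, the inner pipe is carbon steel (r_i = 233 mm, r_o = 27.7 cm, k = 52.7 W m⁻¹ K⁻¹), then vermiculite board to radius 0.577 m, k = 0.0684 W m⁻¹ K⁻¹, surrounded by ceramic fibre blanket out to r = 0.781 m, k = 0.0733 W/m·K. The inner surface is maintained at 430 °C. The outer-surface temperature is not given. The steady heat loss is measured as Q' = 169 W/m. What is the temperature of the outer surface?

T_out = 30.3 °C

Sum the resistances:
  R'_carbon steel = ln(0.277/0.233)/(2πk) = 0.1730/(2π·52.7) = 5.224×10^-4 m·K/W
  R'_vermiculite board = ln(0.577/0.277)/(2πk) = 0.7338/(2π·0.0684) = 1.707 m·K/W
  R'_ceramic fibre blanket = ln(0.781/0.577)/(2πk) = 0.3027/(2π·0.0733) = 0.6573 m·K/W
ΣR = 2.365 m·K/W
ΔT = Q'·ΣR = 169 × 2.365 = 399.7 K
Heat flows outward, so T_out = T_in − ΔT = 430 − 399.7 = 30.3 °C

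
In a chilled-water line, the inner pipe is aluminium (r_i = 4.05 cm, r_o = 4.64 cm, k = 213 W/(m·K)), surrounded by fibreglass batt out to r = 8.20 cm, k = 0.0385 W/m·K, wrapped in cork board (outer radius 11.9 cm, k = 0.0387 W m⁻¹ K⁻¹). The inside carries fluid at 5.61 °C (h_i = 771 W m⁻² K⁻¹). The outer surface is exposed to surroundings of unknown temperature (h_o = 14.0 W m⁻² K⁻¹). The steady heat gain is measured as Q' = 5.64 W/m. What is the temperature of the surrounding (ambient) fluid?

Series resistances:
  R'_conv,in = 1/(2πr h) = 1/(2π·0.0405·771) = 0.005097 m·K/W
  R'_aluminium = ln(0.0464/0.0405)/(2πk) = 0.1360/(2π·213) = 1.016×10^-4 m·K/W
  R'_fibreglass batt = ln(0.0820/0.0464)/(2πk) = 0.5694/(2π·0.0385) = 2.354 m·K/W
  R'_cork board = ln(0.119/0.0820)/(2πk) = 0.3724/(2π·0.0387) = 1.532 m·K/W
  R'_conv,out = 1/(2πr h) = 1/(2π·0.119·14.0) = 0.09553 m·K/W
ΣR = 3.986 m·K/W
ΔT = Q'·ΣR = 5.64 × 3.986 = 22.48 K
Heat flows inward, so T_out = T_in + ΔT = 5.61 + 22.48 = 28.1 °C

T_out = 28.1 °C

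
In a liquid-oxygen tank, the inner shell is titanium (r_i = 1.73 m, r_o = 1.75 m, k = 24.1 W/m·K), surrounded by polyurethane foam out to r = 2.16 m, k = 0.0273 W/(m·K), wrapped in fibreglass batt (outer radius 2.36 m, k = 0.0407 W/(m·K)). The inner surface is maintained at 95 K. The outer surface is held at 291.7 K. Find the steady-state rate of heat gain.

Q = 501 W

Treat each layer as a resistance in series:
  R_titanium = (1/1.73 − 1/1.75)/(4πk) = 0.006606/(4π·24.1) = 2.181×10^-5 K/W
  R_polyurethane foam = (1/1.75 − 1/2.16)/(4πk) = 0.1085/(4π·0.0273) = 0.3162 K/W
  R_fibreglass batt = (1/2.16 − 1/2.36)/(4πk) = 0.03923/(4π·0.0407) = 0.07671 K/W
ΣR = 2.181×10^-5 + 0.3162 + 0.07671 = 0.3929 K/W
Q = ΔT/ΣR = (95 K − 291.7 K)/0.3929 = -501 W
(Negative Q ⇒ heat flows inward; heat gain = 501 W.)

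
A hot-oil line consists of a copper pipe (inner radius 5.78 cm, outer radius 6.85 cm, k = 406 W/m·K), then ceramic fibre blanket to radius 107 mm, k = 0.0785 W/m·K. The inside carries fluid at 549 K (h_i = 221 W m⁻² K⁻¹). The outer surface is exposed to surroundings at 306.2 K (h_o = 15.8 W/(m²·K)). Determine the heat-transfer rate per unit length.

Q' = 240 W/m

Resistance network (inner→outer):
  R'_conv,in = 1/(2πr h) = 1/(2π·0.0578·221) = 0.01246 m·K/W
  R'_copper = ln(0.0685/0.0578)/(2πk) = 0.1698/(2π·406) = 6.658×10^-5 m·K/W
  R'_ceramic fibre blanket = ln(0.107/0.0685)/(2πk) = 0.4460/(2π·0.0785) = 0.9042 m·K/W
  R'_conv,out = 1/(2πr h) = 1/(2π·0.107·15.8) = 0.09414 m·K/W
ΣR = 0.01246 + 6.658×10^-5 + 0.9042 + 0.09414 = 1.011 m·K/W
Q' = ΔT/ΣR = (549 K − 306.2 K)/1.011 = 240 W/m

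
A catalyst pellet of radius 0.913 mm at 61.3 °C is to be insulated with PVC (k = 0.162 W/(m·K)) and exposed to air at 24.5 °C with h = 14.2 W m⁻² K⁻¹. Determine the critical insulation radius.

For a sphere, r_cr = 2k_ins/h = 2·0.162/14.2 = 0.0228 m = 2.28 cm

r_cr = 2.28 cm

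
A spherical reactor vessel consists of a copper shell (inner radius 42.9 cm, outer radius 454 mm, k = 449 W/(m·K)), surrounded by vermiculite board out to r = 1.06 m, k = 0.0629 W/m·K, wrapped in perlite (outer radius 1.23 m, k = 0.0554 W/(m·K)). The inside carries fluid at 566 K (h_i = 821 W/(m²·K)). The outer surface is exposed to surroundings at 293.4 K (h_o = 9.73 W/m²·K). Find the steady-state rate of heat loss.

Resistance network (inner→outer):
  R_conv,in = 1/(4πr²h) = 1/(4π·0.429²·821) = 5.267×10^-4 K/W
  R_copper = (1/0.429 − 1/0.454)/(4πk) = 0.1284/(4π·449) = 2.275×10^-5 K/W
  R_vermiculite board = (1/0.454 − 1/1.06)/(4πk) = 1.259/(4π·0.0629) = 1.593 K/W
  R_perlite = (1/1.06 − 1/1.23)/(4πk) = 0.1304/(4π·0.0554) = 0.1873 K/W
  R_conv,out = 1/(4πr²h) = 1/(4π·1.23²·9.73) = 0.005406 K/W
ΣR = 5.267×10^-4 + 2.275×10^-5 + 1.593 + 0.1873 + 0.005406 = 1.786 K/W
Q = ΔT/ΣR = (566 K − 293.4 K)/1.786 = 153 W

Q = 153 W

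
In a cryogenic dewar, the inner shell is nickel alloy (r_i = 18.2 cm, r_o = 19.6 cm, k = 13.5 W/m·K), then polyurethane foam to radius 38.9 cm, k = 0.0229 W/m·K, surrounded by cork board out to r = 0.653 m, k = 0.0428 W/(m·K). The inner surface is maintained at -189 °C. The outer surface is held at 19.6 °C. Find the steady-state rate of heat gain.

Q = 19.4 W

Treat each layer as a resistance in series:
  R_nickel alloy = (1/0.182 − 1/0.196)/(4πk) = 0.3925/(4π·13.5) = 0.002313 K/W
  R_polyurethane foam = (1/0.196 − 1/0.389)/(4πk) = 2.531/(4π·0.0229) = 8.796 K/W
  R_cork board = (1/0.389 − 1/0.653)/(4πk) = 1.039/(4π·0.0428) = 1.932 K/W
ΣR = 0.002313 + 8.796 + 1.932 = 10.73 K/W
Q = ΔT/ΣR = (-189 °C − 19.6 °C)/10.73 = -19.4 W
(Negative Q ⇒ heat flows inward; heat gain = 19.4 W.)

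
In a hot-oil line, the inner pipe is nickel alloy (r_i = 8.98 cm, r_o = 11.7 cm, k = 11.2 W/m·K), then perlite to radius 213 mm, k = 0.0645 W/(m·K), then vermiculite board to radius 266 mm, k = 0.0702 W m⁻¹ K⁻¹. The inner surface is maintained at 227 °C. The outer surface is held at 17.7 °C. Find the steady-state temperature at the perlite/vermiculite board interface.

Treat each layer as a resistance in series:
  R'_nickel alloy = ln(0.117/0.0898)/(2πk) = 0.2646/(2π·11.2) = 0.003760 m·K/W
  R'_perlite = ln(0.213/0.117)/(2πk) = 0.5991/(2π·0.0645) = 1.478 m·K/W
  R'_vermiculite board = ln(0.266/0.213)/(2πk) = 0.2222/(2π·0.0702) = 0.5038 m·K/W
ΣR = 0.003760 + 1.478 + 0.5038 = 1.986 m·K/W
Q' = ΔT/ΣR = (227 °C − 17.7 °C)/1.986 = 105.4 W/m
From the inner boundary to the perlite/vermiculite board interface, ΣR_partial = 1.482 m·K/W.
T_interface = T_in − Q'·ΣR_partial = 227 °C − (105.4)(1.482) = 70.8 °C

T = 70.8 °C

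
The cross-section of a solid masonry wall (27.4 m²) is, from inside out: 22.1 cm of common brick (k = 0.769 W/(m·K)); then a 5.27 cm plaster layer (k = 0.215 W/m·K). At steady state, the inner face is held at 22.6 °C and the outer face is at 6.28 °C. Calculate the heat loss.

Resistance network (inner→outer):
  R_common brick = L/(kA) = 0.221/(0.769·27.4) = 0.01049 K/W
  R_plaster = L/(kA) = 0.0527/(0.215·27.4) = 0.008946 K/W
ΣR = 0.01049 + 0.008946 = 0.01944 K/W
Q = ΔT/ΣR = (22.6 °C − 6.28 °C)/0.01944 = 840 W

Q = 840 W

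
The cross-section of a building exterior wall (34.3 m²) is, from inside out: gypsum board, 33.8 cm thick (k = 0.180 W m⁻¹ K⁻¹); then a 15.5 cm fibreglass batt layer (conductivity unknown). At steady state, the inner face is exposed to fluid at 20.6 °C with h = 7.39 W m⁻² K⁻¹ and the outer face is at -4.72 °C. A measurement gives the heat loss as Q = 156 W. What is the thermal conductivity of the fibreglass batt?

k = 0.0436 W/m·K

ΣR = ΔT/Q = |20.6 − -4.72|/156 = 0.1623 K/W
Known resistances:
  R_conv,in = 1/(hA) = 1/(7.39·34.3) = 0.003945 K/W
  R_gypsum board = L/(kA) = 0.338/(0.180·34.3) = 0.05475 K/W
R_fibreglass batt = ΣR − ΣR_known = 0.1623 − 0.05869 = 0.1036 K/W
L/(kA) = 0.1036 ⇒ k = 0.155/(0.1036·34.3) = 0.0436 W/m·K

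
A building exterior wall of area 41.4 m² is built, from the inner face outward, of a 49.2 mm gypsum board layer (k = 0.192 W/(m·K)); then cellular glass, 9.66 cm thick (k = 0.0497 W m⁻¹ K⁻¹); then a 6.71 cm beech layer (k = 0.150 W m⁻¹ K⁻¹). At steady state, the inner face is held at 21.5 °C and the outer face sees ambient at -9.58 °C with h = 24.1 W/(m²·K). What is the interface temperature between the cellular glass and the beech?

T = -3.93 °C

Resistance network (inner→outer):
  R_gypsum board = L/(kA) = 0.0492/(0.192·41.4) = 0.006190 K/W
  R_cellular glass = L/(kA) = 0.0966/(0.0497·41.4) = 0.04695 K/W
  R_beech = L/(kA) = 0.0671/(0.150·41.4) = 0.01081 K/W
  R_conv,out = 1/(hA) = 1/(24.1·41.4) = 0.001002 K/W
ΣR = 0.006190 + 0.04695 + 0.01081 + 0.001002 = 0.06495 K/W
Q = ΔT/ΣR = (21.5 °C − -9.58 °C)/0.06495 = 478.5 W
From the inner boundary to the cellular glass/beech interface, ΣR_partial = 0.05314 K/W.
T_interface = T_in − Q·ΣR_partial = 21.5 °C − (478.5)(0.05314) = -3.93 °C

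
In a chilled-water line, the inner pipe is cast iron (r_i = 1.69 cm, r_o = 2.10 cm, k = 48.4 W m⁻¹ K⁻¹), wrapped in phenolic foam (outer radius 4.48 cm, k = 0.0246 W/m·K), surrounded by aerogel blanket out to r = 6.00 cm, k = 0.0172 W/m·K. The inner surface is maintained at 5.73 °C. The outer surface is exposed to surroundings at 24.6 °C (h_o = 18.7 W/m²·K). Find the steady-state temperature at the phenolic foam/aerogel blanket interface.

Resistance network (inner→outer):
  R'_cast iron = ln(0.0210/0.0169)/(2πk) = 0.2172/(2π·48.4) = 7.143×10^-4 m·K/W
  R'_phenolic foam = ln(0.0448/0.0210)/(2πk) = 0.7577/(2π·0.0246) = 4.902 m·K/W
  R'_aerogel blanket = ln(0.0600/0.0448)/(2πk) = 0.2921/(2π·0.0172) = 2.703 m·K/W
  R'_conv,out = 1/(2πr h) = 1/(2π·0.0600·18.7) = 0.1418 m·K/W
ΣR = 7.143×10^-4 + 4.902 + 2.703 + 0.1418 = 7.748 m·K/W
Q' = ΔT/ΣR = (5.73 °C − 24.6 °C)/7.748 = -2.435 W/m
From the inner boundary to the phenolic foam/aerogel blanket interface, ΣR_partial = 4.903 m·K/W.
T_interface = T_in − Q'·ΣR_partial = 5.73 °C − (-2.435)(4.903) = 17.7 °C

T = 17.7 °C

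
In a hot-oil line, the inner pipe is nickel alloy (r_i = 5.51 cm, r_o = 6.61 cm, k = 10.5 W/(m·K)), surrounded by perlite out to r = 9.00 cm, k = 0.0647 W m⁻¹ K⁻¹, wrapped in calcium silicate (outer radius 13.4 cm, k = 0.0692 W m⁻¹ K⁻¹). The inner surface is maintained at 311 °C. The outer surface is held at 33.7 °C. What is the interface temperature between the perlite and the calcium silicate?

T = 185 °C

Series thermal resistances, inner to outer:
  R'_nickel alloy = ln(0.0661/0.0551)/(2πk) = 0.1820/(2π·10.5) = 0.002759 m·K/W
  R'_perlite = ln(0.0900/0.0661)/(2πk) = 0.3086/(2π·0.0647) = 0.7592 m·K/W
  R'_calcium silicate = ln(0.134/0.0900)/(2πk) = 0.3980/(2π·0.0692) = 0.9154 m·K/W
ΣR = 0.002759 + 0.7592 + 0.9154 = 1.677 m·K/W
Q' = ΔT/ΣR = (311 °C − 33.7 °C)/1.677 = 165.4 W/m
From the inner boundary to the perlite/calcium silicate interface, ΣR_partial = 0.7620 m·K/W.
T_interface = T_in − Q'·ΣR_partial = 311 °C − (165.4)(0.7620) = 185 °C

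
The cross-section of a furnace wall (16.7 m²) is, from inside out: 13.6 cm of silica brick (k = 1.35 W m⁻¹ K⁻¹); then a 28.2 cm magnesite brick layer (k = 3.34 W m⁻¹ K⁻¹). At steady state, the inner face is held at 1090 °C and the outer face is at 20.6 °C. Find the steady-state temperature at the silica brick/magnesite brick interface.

Treat each layer as a resistance in series:
  R_silica brick = L/(kA) = 0.136/(1.35·16.7) = 0.006032 K/W
  R_magnesite brick = L/(kA) = 0.282/(3.34·16.7) = 0.005056 K/W
ΣR = 0.006032 + 0.005056 = 0.01109 K/W
Q = ΔT/ΣR = (1090 °C − 20.6 °C)/0.01109 = 96430 W
From the inner boundary to the silica brick/magnesite brick interface, ΣR_partial = 0.006032 K/W.
T_interface = T_in − Q·ΣR_partial = 1090 °C − (96430)(0.006032) = 508 °C

T = 508 °C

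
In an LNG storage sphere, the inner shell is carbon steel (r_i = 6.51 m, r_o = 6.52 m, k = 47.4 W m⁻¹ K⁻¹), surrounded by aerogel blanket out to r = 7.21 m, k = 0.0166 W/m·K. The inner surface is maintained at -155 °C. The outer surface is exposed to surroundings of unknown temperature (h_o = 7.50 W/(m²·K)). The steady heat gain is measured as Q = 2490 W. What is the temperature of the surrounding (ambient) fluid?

Sum the resistances:
  R_carbon steel = (1/6.51 − 1/6.52)/(4πk) = 2.356×10^-4/(4π·47.4) = 3.955×10^-7 K/W
  R_aerogel blanket = (1/6.52 − 1/7.21)/(4πk) = 0.01468/(4π·0.0166) = 0.07036 K/W
  R_conv,out = 1/(4πr²h) = 1/(4π·7.21²·7.50) = 2.041×10^-4 K/W
ΣR = 0.07057 K/W
ΔT = Q·ΣR = 2490 × 0.07057 = 175.7 K
Heat flows inward, so T_out = T_in + ΔT = -155 + 175.7 = 20.7 °C

T_out = 20.7 °C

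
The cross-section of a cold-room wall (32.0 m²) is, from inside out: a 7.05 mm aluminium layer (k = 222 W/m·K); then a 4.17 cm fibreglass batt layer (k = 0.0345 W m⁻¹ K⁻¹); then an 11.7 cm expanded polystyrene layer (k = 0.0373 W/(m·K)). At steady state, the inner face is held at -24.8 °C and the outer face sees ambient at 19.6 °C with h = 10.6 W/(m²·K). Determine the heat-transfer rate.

Series thermal resistances, inner to outer:
  R_aluminium = L/(kA) = 0.00705/(222·32.0) = 9.924×10^-7 K/W
  R_fibreglass batt = L/(kA) = 0.0417/(0.0345·32.0) = 0.03777 K/W
  R_expanded polystyrene = L/(kA) = 0.117/(0.0373·32.0) = 0.09802 K/W
  R_conv,out = 1/(hA) = 1/(10.6·32.0) = 0.002948 K/W
ΣR = 9.924×10^-7 + 0.03777 + 0.09802 + 0.002948 = 0.1387 K/W
Q = ΔT/ΣR = (-24.8 °C − 19.6 °C)/0.1387 = -320 W
(Negative Q ⇒ heat flows inward; heat gain = 320 W.)

Q = 320 W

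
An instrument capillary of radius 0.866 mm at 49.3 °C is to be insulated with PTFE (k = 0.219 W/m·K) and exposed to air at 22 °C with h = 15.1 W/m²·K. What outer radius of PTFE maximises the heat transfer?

r_cr = 1.45 cm

For a cylinder, r_cr = k_ins/h = 0.219/15.1 = 0.0145 m = 1.45 cm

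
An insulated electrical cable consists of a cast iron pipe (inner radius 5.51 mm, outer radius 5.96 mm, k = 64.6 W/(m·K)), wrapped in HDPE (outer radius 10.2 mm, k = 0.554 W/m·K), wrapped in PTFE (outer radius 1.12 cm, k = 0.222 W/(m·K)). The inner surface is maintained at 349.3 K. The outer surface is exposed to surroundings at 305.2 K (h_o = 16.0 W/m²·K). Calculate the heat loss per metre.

Q' = 39.7 W/m

Resistance network (inner→outer):
  R'_cast iron = ln(0.00596/0.00551)/(2πk) = 0.07851/(2π·64.6) = 1.934×10^-4 m·K/W
  R'_HDPE = ln(0.0102/0.00596)/(2πk) = 0.5373/(2π·0.554) = 0.1544 m·K/W
  R'_PTFE = ln(0.0112/0.0102)/(2πk) = 0.09353/(2π·0.222) = 0.06705 m·K/W
  R'_conv,out = 1/(2πr h) = 1/(2π·0.0112·16.0) = 0.8881 m·K/W
ΣR = 1.934×10^-4 + 0.1544 + 0.06705 + 0.8881 = 1.110 m·K/W
Q' = ΔT/ΣR = (349.3 K − 305.2 K)/1.110 = 39.7 W/m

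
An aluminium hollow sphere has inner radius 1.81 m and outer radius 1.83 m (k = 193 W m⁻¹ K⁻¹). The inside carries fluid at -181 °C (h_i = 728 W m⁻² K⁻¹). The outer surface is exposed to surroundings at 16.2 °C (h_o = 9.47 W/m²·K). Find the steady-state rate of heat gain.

Resistance network (inner→outer):
  R_conv,in = 1/(4πr²h) = 1/(4π·1.81²·728) = 3.337×10^-5 K/W
  R_aluminium = (1/1.81 − 1/1.83)/(4πk) = 0.006038/(4π·193) = 2.490×10^-6 K/W
  R_conv,out = 1/(4πr²h) = 1/(4π·1.83²·9.47) = 0.002509 K/W
ΣR = 3.337×10^-5 + 2.490×10^-6 + 0.002509 = 0.002545 K/W
Q = ΔT/ΣR = (-181 °C − 16.2 °C)/0.002545 = -77500 W
(Negative Q ⇒ heat flows inward; heat gain = 77500 W.)

Q = 77.5 kW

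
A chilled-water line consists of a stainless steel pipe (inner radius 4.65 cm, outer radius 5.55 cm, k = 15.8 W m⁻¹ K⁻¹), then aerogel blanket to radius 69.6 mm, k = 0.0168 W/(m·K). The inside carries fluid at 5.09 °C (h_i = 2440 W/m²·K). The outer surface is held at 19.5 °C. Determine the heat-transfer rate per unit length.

Q' = 6.71 W/m

Series thermal resistances, inner to outer:
  R'_conv,in = 1/(2πr h) = 1/(2π·0.0465·2440) = 0.001403 m·K/W
  R'_stainless steel = ln(0.0555/0.0465)/(2πk) = 0.1769/(2π·15.8) = 0.001782 m·K/W
  R'_aerogel blanket = ln(0.0696/0.0555)/(2πk) = 0.2264/(2π·0.0168) = 2.145 m·K/W
ΣR = 0.001403 + 0.001782 + 2.145 = 2.148 m·K/W
Q' = ΔT/ΣR = (5.09 °C − 19.5 °C)/2.148 = -6.71 W/m
(Negative Q' ⇒ heat flows inward; heat gain = 6.71 W/m.)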